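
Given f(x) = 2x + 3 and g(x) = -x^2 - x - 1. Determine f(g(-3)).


g(-3) = -7
f(-7) = -11

-11


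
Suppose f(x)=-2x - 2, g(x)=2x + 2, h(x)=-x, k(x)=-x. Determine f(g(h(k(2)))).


k(2) = -2
h(-2) = 2
g(2) = 6
f(6) = -14

-14


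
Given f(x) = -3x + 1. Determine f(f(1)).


7


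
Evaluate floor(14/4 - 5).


-2


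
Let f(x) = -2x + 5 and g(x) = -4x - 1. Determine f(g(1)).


g(1) = -5
f(-5) = 15

15


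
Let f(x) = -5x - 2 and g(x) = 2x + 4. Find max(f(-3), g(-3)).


f(-3) = 13
g(-3) = -2
max = 13

13


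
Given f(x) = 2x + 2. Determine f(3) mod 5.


f(3) = 8
8 mod 5 = 3

3


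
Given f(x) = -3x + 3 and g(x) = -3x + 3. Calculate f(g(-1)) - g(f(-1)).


f(g(-1)) = -15
g(f(-1)) = -15
Difference = 0

0


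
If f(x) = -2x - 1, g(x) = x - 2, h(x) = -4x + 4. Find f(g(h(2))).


11


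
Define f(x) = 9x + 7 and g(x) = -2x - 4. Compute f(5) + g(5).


f(5) = 52
g(5) = -14
Sum = 38

38


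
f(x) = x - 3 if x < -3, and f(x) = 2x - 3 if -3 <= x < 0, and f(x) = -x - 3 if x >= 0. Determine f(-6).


-6 satisfies x < -3
f(-6) = -9

-9


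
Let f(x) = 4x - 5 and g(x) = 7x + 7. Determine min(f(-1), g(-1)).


f(-1) = -9
g(-1) = 0
min = -9

-9


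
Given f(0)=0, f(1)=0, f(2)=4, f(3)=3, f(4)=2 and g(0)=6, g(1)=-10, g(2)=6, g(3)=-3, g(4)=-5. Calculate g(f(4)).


f(4) = 2
g(2) = 6

6


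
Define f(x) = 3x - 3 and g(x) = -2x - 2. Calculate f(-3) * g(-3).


f(-3) = -12
g(-3) = 4
Product = -48

-48


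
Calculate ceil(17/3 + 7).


17/3 = 5.6667
5.6667 + 7 = 12.6667
ceil(12.6667) = 13

13


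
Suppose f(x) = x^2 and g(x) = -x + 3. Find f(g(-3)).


g(-3) = 6
f(6) = 1*(6)^2 = 36

36


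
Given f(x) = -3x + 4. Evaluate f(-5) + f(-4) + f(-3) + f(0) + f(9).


f(-5) = 19
f(-4) = 16
f(-3) = 13
f(0) = 4
f(9) = -23
Sum = 29

29


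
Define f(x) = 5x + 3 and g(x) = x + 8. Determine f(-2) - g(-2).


-13


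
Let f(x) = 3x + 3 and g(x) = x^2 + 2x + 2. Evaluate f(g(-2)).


9


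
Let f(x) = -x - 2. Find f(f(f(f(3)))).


f(3) = -5
f(-5) = 3
f(3) = -5
f(-5) = 3

3


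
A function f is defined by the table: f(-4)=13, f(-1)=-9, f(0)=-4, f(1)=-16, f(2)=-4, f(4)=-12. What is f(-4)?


Reading from the table at x = -4

13


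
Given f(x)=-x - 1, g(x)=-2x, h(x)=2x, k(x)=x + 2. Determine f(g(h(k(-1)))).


3


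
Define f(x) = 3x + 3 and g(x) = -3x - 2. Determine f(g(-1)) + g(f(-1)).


f(g(-1)) = 6
g(f(-1)) = -2
Sum = 4

4


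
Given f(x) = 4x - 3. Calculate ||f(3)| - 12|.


f(3) = 9
|9| = 9
|9 - 12| = 3

3


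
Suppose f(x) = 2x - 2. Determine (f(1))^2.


f(1) = 0
(0)^2 = 0

0


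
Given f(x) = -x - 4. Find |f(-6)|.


f(-6) = 2
|2| = 2

2


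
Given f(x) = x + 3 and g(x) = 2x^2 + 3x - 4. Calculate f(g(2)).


g(2) = 10
f(10) = 13

13


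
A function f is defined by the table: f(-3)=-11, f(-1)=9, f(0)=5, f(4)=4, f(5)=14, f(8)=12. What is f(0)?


Reading from the table at x = 0

5


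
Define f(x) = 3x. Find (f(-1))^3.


f(-1) = -3
(-3)^3 = -27

-27


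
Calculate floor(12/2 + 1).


12/2 = 6
6 + 1 = 7
floor(7) = 7

7


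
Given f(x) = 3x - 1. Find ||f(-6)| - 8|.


11


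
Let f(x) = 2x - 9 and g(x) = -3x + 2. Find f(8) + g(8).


f(8) = 7
g(8) = -22
Sum = -15

-15


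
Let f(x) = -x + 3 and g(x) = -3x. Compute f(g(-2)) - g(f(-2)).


f(g(-2)) = -3
g(f(-2)) = -15
Difference = 12

12


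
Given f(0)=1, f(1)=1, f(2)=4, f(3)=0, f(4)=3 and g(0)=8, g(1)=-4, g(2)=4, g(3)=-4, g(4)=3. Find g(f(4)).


-4


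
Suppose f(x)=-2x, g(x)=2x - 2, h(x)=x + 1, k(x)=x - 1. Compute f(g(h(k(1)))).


0


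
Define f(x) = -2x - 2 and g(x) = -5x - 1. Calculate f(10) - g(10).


f(10) = -22
g(10) = -51
Difference = 29

29


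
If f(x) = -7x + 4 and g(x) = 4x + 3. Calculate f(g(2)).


g(2) = 11
f(11) = -73

-73


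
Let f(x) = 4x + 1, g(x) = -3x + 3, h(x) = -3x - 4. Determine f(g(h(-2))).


h(-2) = 2
g(2) = -3
f(-3) = -11

-11


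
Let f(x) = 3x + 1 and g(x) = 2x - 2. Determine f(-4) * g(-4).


f(-4) = -11
g(-4) = -10
Product = 110

110


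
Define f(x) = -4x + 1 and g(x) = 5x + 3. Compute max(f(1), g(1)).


8


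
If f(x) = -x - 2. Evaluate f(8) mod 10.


f(8) = -10
-10 mod 10 = 0

0


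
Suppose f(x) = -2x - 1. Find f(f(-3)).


f(-3) = 5
f(5) = -11

-11


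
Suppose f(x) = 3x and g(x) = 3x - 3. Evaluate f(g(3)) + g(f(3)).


f(g(3)) = 18
g(f(3)) = 24
Sum = 42

42


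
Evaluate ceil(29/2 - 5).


29/2 = 14.5
14.5 - 5 = 9.5
ceil(9.5) = 10

10


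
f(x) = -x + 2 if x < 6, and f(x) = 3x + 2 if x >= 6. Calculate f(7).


7 satisfies x >= 6
f(7) = 23

23


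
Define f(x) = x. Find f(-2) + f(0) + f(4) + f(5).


f(-2) = -2
f(0) = 0
f(4) = 4
f(5) = 5
Sum = 7

7


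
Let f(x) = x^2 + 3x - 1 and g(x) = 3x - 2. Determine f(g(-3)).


g(-3) = -11
f(-11) = 1*(-11)^2 + 3*(-11) - 1 = 87

87


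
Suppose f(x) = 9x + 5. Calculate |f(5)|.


f(5) = 50
|50| = 50

50


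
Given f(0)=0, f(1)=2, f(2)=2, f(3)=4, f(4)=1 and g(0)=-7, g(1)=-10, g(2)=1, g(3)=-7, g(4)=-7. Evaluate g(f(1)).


f(1) = 2
g(2) = 1

1


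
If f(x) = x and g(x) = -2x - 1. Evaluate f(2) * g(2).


f(2) = 2
g(2) = -5
Product = -10

-10


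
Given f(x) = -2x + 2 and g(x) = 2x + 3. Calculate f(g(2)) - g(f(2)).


-11


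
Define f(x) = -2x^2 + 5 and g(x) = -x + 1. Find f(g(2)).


g(2) = -1
f(-1) = (-2)*(-1)^2 + 5 = 3

3


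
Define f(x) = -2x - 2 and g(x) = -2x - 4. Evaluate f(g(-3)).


g(-3) = 2
f(2) = -6

-6


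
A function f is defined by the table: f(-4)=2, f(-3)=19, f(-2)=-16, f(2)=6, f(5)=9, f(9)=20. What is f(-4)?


Reading from the table at x = -4

2


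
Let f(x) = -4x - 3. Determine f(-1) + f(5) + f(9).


f(-1) = 1
f(5) = -23
f(9) = -39
Sum = -61

-61


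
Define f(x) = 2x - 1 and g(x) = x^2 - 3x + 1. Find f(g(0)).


g(0) = 1
f(1) = 1

1


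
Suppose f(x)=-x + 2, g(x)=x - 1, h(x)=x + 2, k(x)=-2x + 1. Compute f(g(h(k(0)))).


k(0) = 1
h(1) = 3
g(3) = 2
f(2) = 0

0


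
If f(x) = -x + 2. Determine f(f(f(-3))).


f(-3) = 5
f(5) = -3
f(-3) = 5

5


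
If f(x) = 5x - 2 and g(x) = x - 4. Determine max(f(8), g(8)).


f(8) = 38
g(8) = 4
max = 38

38


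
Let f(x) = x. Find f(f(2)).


f(2) = 2
f(2) = 2

2


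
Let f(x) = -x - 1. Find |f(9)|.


f(9) = -10
|-10| = 10

10


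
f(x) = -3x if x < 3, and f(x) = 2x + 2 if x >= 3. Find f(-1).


-1 satisfies x < 3
f(-1) = 3

3


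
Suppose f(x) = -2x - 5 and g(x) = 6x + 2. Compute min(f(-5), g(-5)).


f(-5) = 5
g(-5) = -28
min = -28

-28


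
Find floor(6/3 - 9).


-7


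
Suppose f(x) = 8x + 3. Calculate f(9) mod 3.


0


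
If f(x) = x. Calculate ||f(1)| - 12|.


f(1) = 1
|1| = 1
|1 - 12| = 11

11


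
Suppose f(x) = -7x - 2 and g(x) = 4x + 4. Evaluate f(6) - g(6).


f(6) = -44
g(6) = 28
Difference = -72

-72


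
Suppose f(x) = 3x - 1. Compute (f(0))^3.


f(0) = -1
(-1)^3 = -1

-1


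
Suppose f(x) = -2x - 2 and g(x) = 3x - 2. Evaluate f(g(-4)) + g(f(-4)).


f(g(-4)) = 26
g(f(-4)) = 16
Sum = 42

42


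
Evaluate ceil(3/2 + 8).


10


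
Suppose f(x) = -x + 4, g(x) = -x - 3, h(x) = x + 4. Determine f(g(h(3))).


h(3) = 7
g(7) = -10
f(-10) = 14

14


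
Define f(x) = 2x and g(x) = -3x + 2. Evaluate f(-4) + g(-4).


f(-4) = -8
g(-4) = 14
Sum = 6

6


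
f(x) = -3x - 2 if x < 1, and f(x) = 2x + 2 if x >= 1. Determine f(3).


3 satisfies x >= 1
f(3) = 8

8


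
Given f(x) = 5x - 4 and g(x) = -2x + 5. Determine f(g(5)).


g(5) = -5
f(-5) = -29

-29


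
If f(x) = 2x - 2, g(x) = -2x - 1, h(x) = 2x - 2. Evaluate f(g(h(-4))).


h(-4) = -10
g(-10) = 19
f(19) = 36

36


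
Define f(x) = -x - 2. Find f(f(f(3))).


f(3) = -5
f(-5) = 3
f(3) = -5

-5


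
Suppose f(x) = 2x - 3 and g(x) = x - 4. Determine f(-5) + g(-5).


-22


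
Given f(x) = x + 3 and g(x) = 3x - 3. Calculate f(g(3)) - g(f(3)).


f(g(3)) = 9
g(f(3)) = 15
Difference = -6

-6


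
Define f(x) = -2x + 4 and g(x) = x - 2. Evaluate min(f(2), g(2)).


f(2) = 0
g(2) = 0
min = 0

0


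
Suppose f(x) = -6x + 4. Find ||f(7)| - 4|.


f(7) = -38
|-38| = 38
|38 - 4| = 34

34


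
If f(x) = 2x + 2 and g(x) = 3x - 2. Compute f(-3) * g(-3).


f(-3) = -4
g(-3) = -11
Product = 44

44


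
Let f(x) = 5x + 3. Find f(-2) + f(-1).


f(-2) = -7
f(-1) = -2
Sum = -9

-9


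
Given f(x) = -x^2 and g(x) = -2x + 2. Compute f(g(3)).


g(3) = -4
f(-4) = (-1)*(-4)^2 = -16

-16


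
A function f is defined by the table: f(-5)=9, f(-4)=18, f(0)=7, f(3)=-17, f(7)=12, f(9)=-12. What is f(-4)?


18


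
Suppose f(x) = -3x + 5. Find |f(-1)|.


f(-1) = 8
|8| = 8

8


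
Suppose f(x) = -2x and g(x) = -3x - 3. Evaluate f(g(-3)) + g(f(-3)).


f(g(-3)) = -12
g(f(-3)) = -21
Sum = -33

-33


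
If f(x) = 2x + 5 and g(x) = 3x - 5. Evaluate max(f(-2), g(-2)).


1


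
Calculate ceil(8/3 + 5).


8


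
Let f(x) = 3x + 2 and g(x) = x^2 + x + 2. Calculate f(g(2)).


g(2) = 8
f(8) = 26

26


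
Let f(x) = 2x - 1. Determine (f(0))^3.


f(0) = -1
(-1)^3 = -1

-1


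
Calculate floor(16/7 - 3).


16/7 = 2.2857
2.2857 - 3 = -0.7143
floor(-0.7143) = -1

-1


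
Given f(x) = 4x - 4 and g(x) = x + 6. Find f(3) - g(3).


f(3) = 8
g(3) = 9
Difference = -1

-1


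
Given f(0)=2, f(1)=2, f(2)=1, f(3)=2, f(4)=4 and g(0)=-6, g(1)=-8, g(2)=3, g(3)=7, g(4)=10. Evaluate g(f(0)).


f(0) = 2
g(2) = 3

3


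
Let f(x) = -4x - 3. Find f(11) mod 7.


2


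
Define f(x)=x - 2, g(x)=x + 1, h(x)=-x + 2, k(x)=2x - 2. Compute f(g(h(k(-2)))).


k(-2) = -6
h(-6) = 8
g(8) = 9
f(9) = 7

7


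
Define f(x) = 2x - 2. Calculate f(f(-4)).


-22


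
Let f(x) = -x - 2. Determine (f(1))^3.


f(1) = -3
(-3)^3 = -27

-27


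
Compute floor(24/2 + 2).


24/2 = 12
12 + 2 = 14
floor(14) = 14

14


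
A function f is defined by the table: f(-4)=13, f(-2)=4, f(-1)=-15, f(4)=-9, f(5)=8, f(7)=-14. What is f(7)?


Reading from the table at x = 7

-14


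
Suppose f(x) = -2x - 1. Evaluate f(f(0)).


f(0) = -1
f(-1) = 1

1


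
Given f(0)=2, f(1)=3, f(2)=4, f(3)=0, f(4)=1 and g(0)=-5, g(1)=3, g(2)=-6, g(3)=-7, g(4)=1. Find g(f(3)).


f(3) = 0
g(0) = -5

-5


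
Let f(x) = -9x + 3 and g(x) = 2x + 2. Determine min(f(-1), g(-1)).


f(-1) = 12
g(-1) = 0
min = 0

0


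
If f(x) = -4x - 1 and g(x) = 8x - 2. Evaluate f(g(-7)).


g(-7) = -58
f(-58) = 231

231


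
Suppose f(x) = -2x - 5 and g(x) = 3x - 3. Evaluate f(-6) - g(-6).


28


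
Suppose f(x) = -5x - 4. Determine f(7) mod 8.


1


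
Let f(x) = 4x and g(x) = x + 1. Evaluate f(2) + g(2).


f(2) = 8
g(2) = 3
Sum = 11

11


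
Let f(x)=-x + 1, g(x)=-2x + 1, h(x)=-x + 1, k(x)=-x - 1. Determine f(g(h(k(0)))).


k(0) = -1
h(-1) = 2
g(2) = -3
f(-3) = 4

4


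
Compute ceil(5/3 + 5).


5/3 = 1.6667
1.6667 + 5 = 6.6667
ceil(6.6667) = 7

7


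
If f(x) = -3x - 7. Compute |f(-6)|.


11


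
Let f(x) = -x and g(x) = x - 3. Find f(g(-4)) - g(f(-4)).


f(g(-4)) = 7
g(f(-4)) = 1
Difference = 6

6


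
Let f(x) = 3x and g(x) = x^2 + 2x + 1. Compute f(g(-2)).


g(-2) = 1
f(1) = 3

3


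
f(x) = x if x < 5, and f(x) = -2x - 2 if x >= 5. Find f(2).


2


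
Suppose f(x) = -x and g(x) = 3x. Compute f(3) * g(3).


f(3) = -3
g(3) = 9
Product = -27

-27


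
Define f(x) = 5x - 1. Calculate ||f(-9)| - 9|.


37


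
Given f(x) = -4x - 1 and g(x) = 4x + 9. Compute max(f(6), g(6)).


f(6) = -25
g(6) = 33
max = 33

33


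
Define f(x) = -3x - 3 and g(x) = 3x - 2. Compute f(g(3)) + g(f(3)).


-62


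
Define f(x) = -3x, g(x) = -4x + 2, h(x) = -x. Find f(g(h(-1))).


6


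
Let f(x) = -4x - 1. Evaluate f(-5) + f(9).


f(-5) = 19
f(9) = -37
Sum = -18

-18


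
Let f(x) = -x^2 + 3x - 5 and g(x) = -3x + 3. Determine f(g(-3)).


g(-3) = 12
f(12) = (-1)*(12)^2 + 3*(12) - 5 = -113

-113


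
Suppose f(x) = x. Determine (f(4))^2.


f(4) = 4
(4)^2 = 16

16


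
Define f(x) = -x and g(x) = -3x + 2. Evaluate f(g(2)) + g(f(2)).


12


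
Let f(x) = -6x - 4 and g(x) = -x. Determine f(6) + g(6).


f(6) = -40
g(6) = -6
Sum = -46

-46


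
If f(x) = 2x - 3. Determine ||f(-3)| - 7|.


f(-3) = -9
|-9| = 9
|9 - 7| = 2

2


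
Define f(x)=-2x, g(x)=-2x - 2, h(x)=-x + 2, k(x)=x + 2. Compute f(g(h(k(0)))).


k(0) = 2
h(2) = 0
g(0) = -2
f(-2) = 4

4


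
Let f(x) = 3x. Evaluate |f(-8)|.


f(-8) = -24
|-24| = 24

24


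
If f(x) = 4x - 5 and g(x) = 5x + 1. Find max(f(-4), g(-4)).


f(-4) = -21
g(-4) = -19
max = -19

-19


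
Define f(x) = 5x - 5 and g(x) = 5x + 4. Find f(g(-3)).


g(-3) = -11
f(-11) = -60

-60


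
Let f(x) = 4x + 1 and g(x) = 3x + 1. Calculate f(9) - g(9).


9


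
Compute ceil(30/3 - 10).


30/3 = 10
10 - 10 = 0
ceil(0) = 0

0


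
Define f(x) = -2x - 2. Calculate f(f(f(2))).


f(2) = -6
f(-6) = 10
f(10) = -22

-22


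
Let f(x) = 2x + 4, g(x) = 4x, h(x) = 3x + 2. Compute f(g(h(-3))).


-52


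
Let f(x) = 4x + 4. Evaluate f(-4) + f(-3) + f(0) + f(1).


f(-4) = -12
f(-3) = -8
f(0) = 4
f(1) = 8
Sum = -8

-8


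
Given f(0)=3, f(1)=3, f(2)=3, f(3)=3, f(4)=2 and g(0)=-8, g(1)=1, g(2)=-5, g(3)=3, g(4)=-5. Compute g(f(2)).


f(2) = 3
g(3) = 3

3


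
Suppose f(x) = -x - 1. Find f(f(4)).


f(4) = -5
f(-5) = 4

4


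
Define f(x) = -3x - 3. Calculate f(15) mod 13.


f(15) = -48
-48 mod 13 = 4

4


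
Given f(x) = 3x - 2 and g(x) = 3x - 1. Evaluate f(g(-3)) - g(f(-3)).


f(g(-3)) = -32
g(f(-3)) = -34
Difference = 2

2


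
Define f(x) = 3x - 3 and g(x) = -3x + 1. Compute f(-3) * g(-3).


f(-3) = -12
g(-3) = 10
Product = -120

-120


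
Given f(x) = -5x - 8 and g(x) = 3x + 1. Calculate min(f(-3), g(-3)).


f(-3) = 7
g(-3) = -8
min = -8

-8


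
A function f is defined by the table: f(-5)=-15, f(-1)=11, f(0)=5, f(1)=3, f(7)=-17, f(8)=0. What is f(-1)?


11


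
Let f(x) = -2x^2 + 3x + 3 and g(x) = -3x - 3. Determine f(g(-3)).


g(-3) = 6
f(6) = (-2)*(6)^2 + 3*(6) + 3 = -51

-51


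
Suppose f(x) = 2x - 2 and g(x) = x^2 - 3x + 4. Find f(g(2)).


g(2) = 2
f(2) = 2

2


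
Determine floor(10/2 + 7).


10/2 = 5
5 + 7 = 12
floor(12) = 12

12


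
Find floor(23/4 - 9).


23/4 = 5.75
5.75 - 9 = -3.25
floor(-3.25) = -4

-4


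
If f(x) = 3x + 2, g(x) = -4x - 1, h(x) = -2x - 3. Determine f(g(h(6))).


h(6) = -15
g(-15) = 59
f(59) = 179

179


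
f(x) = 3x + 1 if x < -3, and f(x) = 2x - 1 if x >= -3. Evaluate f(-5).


-14


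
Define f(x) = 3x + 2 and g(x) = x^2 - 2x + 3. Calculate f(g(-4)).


83


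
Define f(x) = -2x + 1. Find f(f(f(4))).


-29


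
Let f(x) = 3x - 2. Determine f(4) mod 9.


1


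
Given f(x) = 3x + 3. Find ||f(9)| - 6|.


f(9) = 30
|30| = 30
|30 - 6| = 24

24


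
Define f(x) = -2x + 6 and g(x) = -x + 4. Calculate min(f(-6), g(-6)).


10


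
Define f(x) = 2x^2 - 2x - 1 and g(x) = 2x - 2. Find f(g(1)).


g(1) = 0
f(0) = 2*(0)^2 - 2*(0) - 1 = -1

-1


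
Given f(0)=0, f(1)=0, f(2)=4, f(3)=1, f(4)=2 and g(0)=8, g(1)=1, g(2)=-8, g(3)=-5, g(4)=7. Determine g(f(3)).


f(3) = 1
g(1) = 1

1


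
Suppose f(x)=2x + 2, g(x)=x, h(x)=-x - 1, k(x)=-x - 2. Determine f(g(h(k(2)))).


k(2) = -4
h(-4) = 3
g(3) = 3
f(3) = 8

8


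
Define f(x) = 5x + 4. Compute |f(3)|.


19


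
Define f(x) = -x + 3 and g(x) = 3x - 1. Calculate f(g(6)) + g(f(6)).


-24


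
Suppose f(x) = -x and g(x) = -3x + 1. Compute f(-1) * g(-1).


f(-1) = 1
g(-1) = 4
Product = 4

4


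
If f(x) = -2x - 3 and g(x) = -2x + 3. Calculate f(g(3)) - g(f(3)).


-18


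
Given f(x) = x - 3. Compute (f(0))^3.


f(0) = -3
(-3)^3 = -27

-27


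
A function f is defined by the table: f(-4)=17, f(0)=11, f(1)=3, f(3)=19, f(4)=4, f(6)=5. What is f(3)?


Reading from the table at x = 3

19


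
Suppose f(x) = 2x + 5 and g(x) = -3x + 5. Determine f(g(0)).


g(0) = 5
f(5) = 15

15


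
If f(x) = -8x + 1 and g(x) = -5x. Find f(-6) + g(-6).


f(-6) = 49
g(-6) = 30
Sum = 79

79


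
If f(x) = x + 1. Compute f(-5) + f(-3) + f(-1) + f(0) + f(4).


f(-5) = -4
f(-3) = -2
f(-1) = 0
f(0) = 1
f(4) = 5
Sum = 0

0


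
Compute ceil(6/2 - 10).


6/2 = 3
3 - 10 = -7
ceil(-7) = -7

-7


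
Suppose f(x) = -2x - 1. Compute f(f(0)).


f(0) = -1
f(-1) = 1

1


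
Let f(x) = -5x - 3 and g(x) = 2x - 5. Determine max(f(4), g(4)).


f(4) = -23
g(4) = 3
max = 3

3


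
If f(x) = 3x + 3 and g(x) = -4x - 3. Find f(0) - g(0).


f(0) = 3
g(0) = -3
Difference = 6

6


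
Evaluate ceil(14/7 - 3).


-1


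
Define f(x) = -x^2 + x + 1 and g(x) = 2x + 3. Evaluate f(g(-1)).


g(-1) = 1
f(1) = (-1)*(1)^2 + 1*(1) + 1 = 1

1


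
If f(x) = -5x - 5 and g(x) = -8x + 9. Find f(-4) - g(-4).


f(-4) = 15
g(-4) = 41
Difference = -26

-26


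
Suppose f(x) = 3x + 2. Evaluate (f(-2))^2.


f(-2) = -4
(-4)^2 = 16

16


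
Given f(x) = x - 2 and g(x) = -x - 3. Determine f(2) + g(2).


f(2) = 0
g(2) = -5
Sum = -5

-5


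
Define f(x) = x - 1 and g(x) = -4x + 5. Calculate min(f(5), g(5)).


f(5) = 4
g(5) = -15
min = -15

-15


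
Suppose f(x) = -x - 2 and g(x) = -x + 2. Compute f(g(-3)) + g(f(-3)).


-6


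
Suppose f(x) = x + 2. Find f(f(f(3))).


9


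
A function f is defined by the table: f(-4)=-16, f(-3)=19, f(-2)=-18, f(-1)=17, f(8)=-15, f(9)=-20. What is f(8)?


Reading from the table at x = 8

-15


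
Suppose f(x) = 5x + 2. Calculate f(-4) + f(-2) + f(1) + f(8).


23


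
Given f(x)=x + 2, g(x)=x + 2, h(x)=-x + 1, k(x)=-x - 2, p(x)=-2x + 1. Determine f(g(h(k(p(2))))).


p(2) = -3
k(-3) = 1
h(1) = 0
g(0) = 2
f(2) = 4

4


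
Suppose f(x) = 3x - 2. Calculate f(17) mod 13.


f(17) = 49
49 mod 13 = 10

10


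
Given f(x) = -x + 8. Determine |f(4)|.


4


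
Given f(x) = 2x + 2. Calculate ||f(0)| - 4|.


f(0) = 2
|2| = 2
|2 - 4| = 2

2


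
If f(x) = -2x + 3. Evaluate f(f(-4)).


f(-4) = 11
f(11) = -19

-19


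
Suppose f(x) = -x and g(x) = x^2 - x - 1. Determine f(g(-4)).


g(-4) = 19
f(19) = -19

-19


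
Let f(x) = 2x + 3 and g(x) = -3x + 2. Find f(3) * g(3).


f(3) = 9
g(3) = -7
Product = -63

-63


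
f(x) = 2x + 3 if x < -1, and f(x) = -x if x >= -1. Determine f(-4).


-4 satisfies x < -1
f(-4) = -5

-5


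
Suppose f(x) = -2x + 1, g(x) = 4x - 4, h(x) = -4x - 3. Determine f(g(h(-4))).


h(-4) = 13
g(13) = 48
f(48) = -95

-95


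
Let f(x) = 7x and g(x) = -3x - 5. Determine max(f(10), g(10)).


f(10) = 70
g(10) = -35
max = 70

70


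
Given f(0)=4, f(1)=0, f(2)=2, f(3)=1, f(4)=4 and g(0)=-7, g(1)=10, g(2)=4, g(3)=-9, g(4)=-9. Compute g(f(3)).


f(3) = 1
g(1) = 10

10


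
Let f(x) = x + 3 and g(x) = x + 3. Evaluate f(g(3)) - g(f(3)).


f(g(3)) = 9
g(f(3)) = 9
Difference = 0

0


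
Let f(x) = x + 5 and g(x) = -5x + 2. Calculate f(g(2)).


-3


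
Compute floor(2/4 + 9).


2/4 = 0.5
0.5 + 9 = 9.5
floor(9.5) = 9

9


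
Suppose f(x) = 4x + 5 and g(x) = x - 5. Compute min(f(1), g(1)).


f(1) = 9
g(1) = -4
min = -4

-4


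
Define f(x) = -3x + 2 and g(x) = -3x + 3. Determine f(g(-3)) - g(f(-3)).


f(g(-3)) = -34
g(f(-3)) = -30
Difference = -4

-4


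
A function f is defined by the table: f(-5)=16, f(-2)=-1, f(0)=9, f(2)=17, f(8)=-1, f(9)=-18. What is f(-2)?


Reading from the table at x = -2

-1


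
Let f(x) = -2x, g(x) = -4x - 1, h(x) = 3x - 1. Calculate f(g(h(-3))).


h(-3) = -10
g(-10) = 39
f(39) = -78

-78


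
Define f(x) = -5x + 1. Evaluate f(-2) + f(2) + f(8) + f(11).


f(-2) = 11
f(2) = -9
f(8) = -39
f(11) = -54
Sum = -91

-91


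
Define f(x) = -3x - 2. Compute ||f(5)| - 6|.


f(5) = -17
|-17| = 17
|17 - 6| = 11

11


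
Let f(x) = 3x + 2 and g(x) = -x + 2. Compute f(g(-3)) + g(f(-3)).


f(g(-3)) = 17
g(f(-3)) = 9
Sum = 26

26


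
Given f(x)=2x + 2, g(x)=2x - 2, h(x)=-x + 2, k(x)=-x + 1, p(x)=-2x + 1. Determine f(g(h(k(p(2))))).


p(2) = -3
k(-3) = 4
h(4) = -2
g(-2) = -6
f(-6) = -10

-10


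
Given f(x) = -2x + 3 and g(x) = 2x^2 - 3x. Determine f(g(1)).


g(1) = -1
f(-1) = 5

5


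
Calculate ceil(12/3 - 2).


2


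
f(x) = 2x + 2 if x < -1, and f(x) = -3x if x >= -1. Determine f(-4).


-4 satisfies x < -1
f(-4) = -6

-6


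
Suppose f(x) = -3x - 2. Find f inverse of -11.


Solve -3x - 2 = -11
x = (-11 + 2) / (-3) = 3

3


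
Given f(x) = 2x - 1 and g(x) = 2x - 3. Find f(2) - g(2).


f(2) = 3
g(2) = 1
Difference = 2

2


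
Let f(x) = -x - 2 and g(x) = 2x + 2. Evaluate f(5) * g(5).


f(5) = -7
g(5) = 12
Product = -84

-84


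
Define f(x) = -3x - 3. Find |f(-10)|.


f(-10) = 27
|27| = 27

27


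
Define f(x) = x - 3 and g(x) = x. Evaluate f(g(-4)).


-7


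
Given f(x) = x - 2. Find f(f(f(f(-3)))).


f(-3) = -5
f(-5) = -7
f(-7) = -9
f(-9) = -11

-11


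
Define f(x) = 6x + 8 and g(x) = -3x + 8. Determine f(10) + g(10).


46


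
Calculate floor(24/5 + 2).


6


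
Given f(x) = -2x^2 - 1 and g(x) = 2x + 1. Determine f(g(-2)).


g(-2) = -3
f(-3) = (-2)*(-3)^2 - 1 = -19

-19


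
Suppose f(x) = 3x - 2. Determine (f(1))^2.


f(1) = 1
(1)^2 = 1

1


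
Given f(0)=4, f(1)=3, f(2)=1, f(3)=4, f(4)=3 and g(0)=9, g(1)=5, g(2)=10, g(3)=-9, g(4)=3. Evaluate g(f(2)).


5


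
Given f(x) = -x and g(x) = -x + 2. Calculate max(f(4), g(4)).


f(4) = -4
g(4) = -2
max = -2

-2


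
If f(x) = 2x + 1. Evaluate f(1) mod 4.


f(1) = 3
3 mod 4 = 3

3


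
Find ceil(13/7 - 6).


13/7 = 1.8571
1.8571 - 6 = -4.1429
ceil(-4.1429) = -4

-4


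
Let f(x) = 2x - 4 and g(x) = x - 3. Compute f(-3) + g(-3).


f(-3) = -10
g(-3) = -6
Sum = -16

-16


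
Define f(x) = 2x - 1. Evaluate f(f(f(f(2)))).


f(2) = 3
f(3) = 5
f(5) = 9
f(9) = 17

17


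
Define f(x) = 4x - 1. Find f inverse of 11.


Solve 4x - 1 = 11
x = (11 + 1) / 4 = 3

3


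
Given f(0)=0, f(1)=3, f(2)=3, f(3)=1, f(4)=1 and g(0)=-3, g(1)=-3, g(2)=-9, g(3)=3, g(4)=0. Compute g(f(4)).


f(4) = 1
g(1) = -3

-3


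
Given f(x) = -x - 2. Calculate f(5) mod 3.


f(5) = -7
-7 mod 3 = 2

2


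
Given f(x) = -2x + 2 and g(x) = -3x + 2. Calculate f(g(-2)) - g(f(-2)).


f(g(-2)) = -14
g(f(-2)) = -16
Difference = 2

2


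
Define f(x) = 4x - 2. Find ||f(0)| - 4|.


2


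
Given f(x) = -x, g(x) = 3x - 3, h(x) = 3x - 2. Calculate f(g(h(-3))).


h(-3) = -11
g(-11) = -36
f(-36) = 36

36


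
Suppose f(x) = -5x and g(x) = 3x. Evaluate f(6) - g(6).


f(6) = -30
g(6) = 18
Difference = -48

-48


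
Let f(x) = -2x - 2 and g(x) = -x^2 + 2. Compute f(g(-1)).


g(-1) = 1
f(1) = -4

-4


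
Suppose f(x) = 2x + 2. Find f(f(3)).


f(3) = 8
f(8) = 18

18


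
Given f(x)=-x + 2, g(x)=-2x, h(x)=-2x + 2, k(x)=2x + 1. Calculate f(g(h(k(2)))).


k(2) = 5
h(5) = -8
g(-8) = 16
f(16) = -14

-14


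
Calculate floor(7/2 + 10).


7/2 = 3.5
3.5 + 10 = 13.5
floor(13.5) = 13

13


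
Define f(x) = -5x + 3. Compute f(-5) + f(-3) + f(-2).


59


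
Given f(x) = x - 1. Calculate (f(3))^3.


f(3) = 2
(2)^3 = 8

8


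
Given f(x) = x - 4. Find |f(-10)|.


f(-10) = -14
|-14| = 14

14


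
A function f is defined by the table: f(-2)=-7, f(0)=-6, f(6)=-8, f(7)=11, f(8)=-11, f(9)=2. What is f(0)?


Reading from the table at x = 0

-6


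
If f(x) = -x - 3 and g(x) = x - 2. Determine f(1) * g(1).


f(1) = -4
g(1) = -1
Product = 4

4


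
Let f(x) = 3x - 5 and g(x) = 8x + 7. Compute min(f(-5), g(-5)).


f(-5) = -20
g(-5) = -33
min = -33

-33


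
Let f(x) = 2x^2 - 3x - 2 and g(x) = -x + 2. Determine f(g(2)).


g(2) = 0
f(0) = 2*(0)^2 - 3*(0) - 2 = -2

-2


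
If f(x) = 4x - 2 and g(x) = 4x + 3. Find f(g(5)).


90


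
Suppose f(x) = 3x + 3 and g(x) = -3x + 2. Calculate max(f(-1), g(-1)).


f(-1) = 0
g(-1) = 5
max = 5

5


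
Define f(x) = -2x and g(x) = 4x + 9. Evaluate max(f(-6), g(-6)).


f(-6) = 12
g(-6) = -15
max = 12

12


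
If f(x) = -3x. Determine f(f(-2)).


f(-2) = 6
f(6) = -18

-18


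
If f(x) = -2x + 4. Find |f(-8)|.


f(-8) = 20
|20| = 20

20


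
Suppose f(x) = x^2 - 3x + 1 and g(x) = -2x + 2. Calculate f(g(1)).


g(1) = 0
f(0) = 1*(0)^2 - 3*(0) + 1 = 1

1


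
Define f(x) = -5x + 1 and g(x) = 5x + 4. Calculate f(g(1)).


g(1) = 9
f(9) = -44

-44


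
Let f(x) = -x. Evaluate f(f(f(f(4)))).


f(4) = -4
f(-4) = 4
f(4) = -4
f(-4) = 4

4


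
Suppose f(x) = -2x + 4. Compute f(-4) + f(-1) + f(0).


f(-4) = 12
f(-1) = 6
f(0) = 4
Sum = 22

22


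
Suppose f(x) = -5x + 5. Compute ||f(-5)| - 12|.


f(-5) = 30
|30| = 30
|30 - 12| = 18

18


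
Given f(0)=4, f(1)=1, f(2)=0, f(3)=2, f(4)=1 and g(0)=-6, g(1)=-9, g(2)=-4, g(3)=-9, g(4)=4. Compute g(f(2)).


f(2) = 0
g(0) = -6

-6


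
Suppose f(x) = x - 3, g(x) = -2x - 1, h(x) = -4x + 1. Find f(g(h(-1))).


h(-1) = 5
g(5) = -11
f(-11) = -14

-14


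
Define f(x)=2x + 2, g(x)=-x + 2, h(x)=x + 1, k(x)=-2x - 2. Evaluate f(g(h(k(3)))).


k(3) = -8
h(-8) = -7
g(-7) = 9
f(9) = 20

20


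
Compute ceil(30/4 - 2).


30/4 = 7.5
7.5 - 2 = 5.5
ceil(5.5) = 6

6


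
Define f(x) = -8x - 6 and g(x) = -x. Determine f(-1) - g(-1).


f(-1) = 2
g(-1) = 1
Difference = 1

1


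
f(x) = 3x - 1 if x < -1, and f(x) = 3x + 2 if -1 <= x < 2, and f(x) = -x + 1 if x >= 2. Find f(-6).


-6 satisfies x < -1
f(-6) = -19

-19


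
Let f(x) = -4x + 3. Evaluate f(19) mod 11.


4


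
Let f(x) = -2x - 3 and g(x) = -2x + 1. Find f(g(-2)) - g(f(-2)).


f(g(-2)) = -13
g(f(-2)) = -1
Difference = -12

-12


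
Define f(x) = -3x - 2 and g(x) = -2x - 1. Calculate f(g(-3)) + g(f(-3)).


f(g(-3)) = -17
g(f(-3)) = -15
Sum = -32

-32


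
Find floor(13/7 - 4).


13/7 = 1.8571
1.8571 - 4 = -2.1429
floor(-2.1429) = -3

-3


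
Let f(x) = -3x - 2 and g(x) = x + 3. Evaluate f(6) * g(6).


f(6) = -20
g(6) = 9
Product = -180

-180


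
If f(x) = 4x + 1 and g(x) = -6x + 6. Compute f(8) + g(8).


f(8) = 33
g(8) = -42
Sum = -9

-9


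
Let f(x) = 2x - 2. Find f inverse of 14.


Solve 2x - 2 = 14
x = (14 + 2) / 2 = 8

8


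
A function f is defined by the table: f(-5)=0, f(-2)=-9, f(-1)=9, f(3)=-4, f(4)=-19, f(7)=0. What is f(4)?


Reading from the table at x = 4

-19


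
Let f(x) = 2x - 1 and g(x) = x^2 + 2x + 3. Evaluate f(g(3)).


g(3) = 18
f(18) = 35

35


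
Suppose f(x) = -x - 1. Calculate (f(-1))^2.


f(-1) = 0
(0)^2 = 0

0


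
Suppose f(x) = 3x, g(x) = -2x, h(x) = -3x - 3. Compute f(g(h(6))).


h(6) = -21
g(-21) = 42
f(42) = 126

126


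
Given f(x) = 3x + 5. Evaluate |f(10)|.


f(10) = 35
|35| = 35

35


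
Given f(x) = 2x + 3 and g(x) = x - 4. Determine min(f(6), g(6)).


2


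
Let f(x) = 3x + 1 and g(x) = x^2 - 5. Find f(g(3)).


g(3) = 4
f(4) = 13

13


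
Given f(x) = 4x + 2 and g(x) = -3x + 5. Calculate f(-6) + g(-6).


f(-6) = -22
g(-6) = 23
Sum = 1

1


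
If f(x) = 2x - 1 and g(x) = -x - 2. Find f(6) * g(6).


-88


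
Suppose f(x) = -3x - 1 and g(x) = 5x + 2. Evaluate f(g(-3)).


g(-3) = -13
f(-13) = 38

38


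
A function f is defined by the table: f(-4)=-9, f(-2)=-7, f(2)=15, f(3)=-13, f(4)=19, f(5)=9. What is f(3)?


Reading from the table at x = 3

-13


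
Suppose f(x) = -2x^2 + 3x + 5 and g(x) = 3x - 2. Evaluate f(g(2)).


g(2) = 4
f(4) = (-2)*(4)^2 + 3*(4) + 5 = -15

-15


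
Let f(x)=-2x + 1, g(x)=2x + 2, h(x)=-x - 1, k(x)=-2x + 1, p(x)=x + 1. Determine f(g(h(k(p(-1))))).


p(-1) = 0
k(0) = 1
h(1) = -2
g(-2) = -2
f(-2) = 5

5


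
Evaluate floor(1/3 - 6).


1/3 = 0.3333
0.3333 - 6 = -5.6667
floor(-5.6667) = -6

-6


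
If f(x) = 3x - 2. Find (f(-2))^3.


f(-2) = -8
(-8)^3 = -512

-512


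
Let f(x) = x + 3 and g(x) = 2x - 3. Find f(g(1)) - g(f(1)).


-3


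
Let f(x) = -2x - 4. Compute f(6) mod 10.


f(6) = -16
-16 mod 10 = 4

4


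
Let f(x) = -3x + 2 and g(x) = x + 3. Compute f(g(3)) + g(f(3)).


f(g(3)) = -16
g(f(3)) = -4
Sum = -20

-20


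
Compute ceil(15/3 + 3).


15/3 = 5
5 + 3 = 8
ceil(8) = 8

8


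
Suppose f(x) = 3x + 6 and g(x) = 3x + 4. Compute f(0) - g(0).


f(0) = 6
g(0) = 4
Difference = 2

2


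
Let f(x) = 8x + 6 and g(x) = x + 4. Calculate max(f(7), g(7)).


f(7) = 62
g(7) = 11
max = 62

62


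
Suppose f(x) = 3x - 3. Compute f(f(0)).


f(0) = -3
f(-3) = -12

-12


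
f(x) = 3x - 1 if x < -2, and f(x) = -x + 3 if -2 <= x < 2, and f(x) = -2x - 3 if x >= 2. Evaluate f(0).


0 satisfies -2 <= x < 2
f(0) = 3

3


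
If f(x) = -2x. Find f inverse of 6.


Solve -2x = 6
x = (6) / (-2) = -3

-3


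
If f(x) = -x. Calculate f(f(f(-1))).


f(-1) = 1
f(1) = -1
f(-1) = 1

1


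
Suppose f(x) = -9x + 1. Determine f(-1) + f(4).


f(-1) = 10
f(4) = -35
Sum = -25

-25


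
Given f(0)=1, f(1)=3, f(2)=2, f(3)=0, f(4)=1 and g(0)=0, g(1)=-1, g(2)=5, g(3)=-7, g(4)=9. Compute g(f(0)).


-1


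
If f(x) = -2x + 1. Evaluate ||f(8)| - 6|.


f(8) = -15
|-15| = 15
|15 - 6| = 9

9


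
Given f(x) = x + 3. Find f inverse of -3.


Solve x + 3 = -3
x = (-3 - 3) / 1 = -6

-6


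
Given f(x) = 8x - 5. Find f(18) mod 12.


f(18) = 139
139 mod 12 = 7

7


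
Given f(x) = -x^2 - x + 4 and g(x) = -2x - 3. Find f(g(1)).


g(1) = -5
f(-5) = (-1)*(-5)^2 - 1*(-5) + 4 = -16

-16


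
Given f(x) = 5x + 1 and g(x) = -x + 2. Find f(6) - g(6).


f(6) = 31
g(6) = -4
Difference = 35

35


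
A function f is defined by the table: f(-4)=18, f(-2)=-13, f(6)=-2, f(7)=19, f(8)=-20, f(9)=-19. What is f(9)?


-19


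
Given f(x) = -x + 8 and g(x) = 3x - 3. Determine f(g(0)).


11


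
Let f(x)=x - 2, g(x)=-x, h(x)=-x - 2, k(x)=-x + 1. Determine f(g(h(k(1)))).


0


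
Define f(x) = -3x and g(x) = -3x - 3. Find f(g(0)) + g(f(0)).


f(g(0)) = 9
g(f(0)) = -3
Sum = 6

6


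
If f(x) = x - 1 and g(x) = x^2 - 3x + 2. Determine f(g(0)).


g(0) = 2
f(2) = 1

1


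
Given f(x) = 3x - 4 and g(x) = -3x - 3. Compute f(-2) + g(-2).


f(-2) = -10
g(-2) = 3
Sum = -7

-7


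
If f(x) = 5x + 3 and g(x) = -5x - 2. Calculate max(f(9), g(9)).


48


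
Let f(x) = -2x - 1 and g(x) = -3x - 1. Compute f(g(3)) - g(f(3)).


f(g(3)) = 19
g(f(3)) = 20
Difference = -1

-1


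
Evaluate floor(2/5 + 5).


5


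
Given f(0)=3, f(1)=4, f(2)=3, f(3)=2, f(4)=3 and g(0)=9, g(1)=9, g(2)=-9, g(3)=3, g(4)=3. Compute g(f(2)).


f(2) = 3
g(3) = 3

3


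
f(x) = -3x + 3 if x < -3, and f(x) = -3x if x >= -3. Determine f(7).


7 satisfies x >= -3
f(7) = -21

-21


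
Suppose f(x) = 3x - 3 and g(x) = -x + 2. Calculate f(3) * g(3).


-6


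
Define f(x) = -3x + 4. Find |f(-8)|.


f(-8) = 28
|28| = 28

28


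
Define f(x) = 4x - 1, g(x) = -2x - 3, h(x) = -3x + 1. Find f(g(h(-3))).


h(-3) = 10
g(10) = -23
f(-23) = -93

-93


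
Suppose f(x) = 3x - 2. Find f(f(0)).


-8


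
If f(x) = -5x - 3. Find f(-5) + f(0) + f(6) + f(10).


f(-5) = 22
f(0) = -3
f(6) = -33
f(10) = -53
Sum = -67

-67


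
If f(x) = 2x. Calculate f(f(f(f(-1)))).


f(-1) = -2
f(-2) = -4
f(-4) = -8
f(-8) = -16

-16


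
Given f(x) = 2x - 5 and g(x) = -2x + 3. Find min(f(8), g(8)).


-13


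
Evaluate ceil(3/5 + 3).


3/5 = 0.6
0.6 + 3 = 3.6
ceil(3.6) = 4

4


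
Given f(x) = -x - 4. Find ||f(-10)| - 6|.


f(-10) = 6
|6| = 6
|6 - 6| = 0

0


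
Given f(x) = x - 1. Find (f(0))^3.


-1


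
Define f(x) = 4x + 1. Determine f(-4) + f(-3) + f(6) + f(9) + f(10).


f(-4) = -15
f(-3) = -11
f(6) = 25
f(9) = 37
f(10) = 41
Sum = 77

77


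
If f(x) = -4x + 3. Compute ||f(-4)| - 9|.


f(-4) = 19
|19| = 19
|19 - 9| = 10

10


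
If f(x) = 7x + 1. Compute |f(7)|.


f(7) = 50
|50| = 50

50


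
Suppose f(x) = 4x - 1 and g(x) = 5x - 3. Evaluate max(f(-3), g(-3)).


-13


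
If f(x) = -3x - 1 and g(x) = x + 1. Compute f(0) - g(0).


f(0) = -1
g(0) = 1
Difference = -2

-2


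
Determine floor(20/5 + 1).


20/5 = 4
4 + 1 = 5
floor(5) = 5

5


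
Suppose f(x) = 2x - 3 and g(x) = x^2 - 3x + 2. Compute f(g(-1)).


g(-1) = 6
f(6) = 9

9


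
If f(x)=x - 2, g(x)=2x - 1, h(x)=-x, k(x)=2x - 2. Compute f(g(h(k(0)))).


k(0) = -2
h(-2) = 2
g(2) = 3
f(3) = 1

1


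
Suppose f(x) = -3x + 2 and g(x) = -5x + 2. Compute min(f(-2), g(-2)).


f(-2) = 8
g(-2) = 12
min = 8

8


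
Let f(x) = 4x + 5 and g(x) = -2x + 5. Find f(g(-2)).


g(-2) = 9
f(9) = 41

41


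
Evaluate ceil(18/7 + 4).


18/7 = 2.5714
2.5714 + 4 = 6.5714
ceil(6.5714) = 7

7


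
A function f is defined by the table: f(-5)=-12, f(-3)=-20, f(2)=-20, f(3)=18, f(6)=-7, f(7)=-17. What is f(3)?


Reading from the table at x = 3

18


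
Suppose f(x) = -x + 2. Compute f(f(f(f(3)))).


f(3) = -1
f(-1) = 3
f(3) = -1
f(-1) = 3

3


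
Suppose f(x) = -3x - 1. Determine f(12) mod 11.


f(12) = -37
-37 mod 11 = 7

7


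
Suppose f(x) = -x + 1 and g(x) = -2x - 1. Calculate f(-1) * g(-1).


f(-1) = 2
g(-1) = 1
Product = 2

2


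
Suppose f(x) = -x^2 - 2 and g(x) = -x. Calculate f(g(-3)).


-11


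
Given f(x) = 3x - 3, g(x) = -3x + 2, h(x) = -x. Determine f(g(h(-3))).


h(-3) = 3
g(3) = -7
f(-7) = -24

-24


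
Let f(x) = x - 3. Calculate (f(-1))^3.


f(-1) = -4
(-4)^3 = -64

-64


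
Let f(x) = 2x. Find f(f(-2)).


f(-2) = -4
f(-4) = -8

-8


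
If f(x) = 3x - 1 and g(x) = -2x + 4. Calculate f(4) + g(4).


f(4) = 11
g(4) = -4
Sum = 7

7


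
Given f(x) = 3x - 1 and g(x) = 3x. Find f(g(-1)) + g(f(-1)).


f(g(-1)) = -10
g(f(-1)) = -12
Sum = -22

-22


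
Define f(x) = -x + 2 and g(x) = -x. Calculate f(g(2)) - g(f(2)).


f(g(2)) = 4
g(f(2)) = 0
Difference = 4

4


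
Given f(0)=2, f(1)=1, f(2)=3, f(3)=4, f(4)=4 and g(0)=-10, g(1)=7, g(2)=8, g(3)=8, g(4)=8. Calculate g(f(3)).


8


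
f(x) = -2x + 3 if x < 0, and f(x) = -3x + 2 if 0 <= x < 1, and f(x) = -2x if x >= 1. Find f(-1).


5


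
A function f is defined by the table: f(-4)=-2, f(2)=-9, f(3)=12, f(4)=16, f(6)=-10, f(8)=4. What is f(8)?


Reading from the table at x = 8

4


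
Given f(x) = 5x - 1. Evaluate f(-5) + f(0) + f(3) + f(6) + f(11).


f(-5) = -26
f(0) = -1
f(3) = 14
f(6) = 29
f(11) = 54
Sum = 70

70


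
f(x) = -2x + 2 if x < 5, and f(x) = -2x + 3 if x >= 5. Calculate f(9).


9 satisfies x >= 5
f(9) = -15

-15


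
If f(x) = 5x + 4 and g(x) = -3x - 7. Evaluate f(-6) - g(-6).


f(-6) = -26
g(-6) = 11
Difference = -37

-37


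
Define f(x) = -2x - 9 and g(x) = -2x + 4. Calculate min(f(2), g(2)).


-13


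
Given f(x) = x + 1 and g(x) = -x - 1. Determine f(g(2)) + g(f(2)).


f(g(2)) = -2
g(f(2)) = -4
Sum = -6

-6


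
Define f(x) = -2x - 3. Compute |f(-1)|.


f(-1) = -1
|-1| = 1

1


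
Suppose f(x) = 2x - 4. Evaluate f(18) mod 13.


6


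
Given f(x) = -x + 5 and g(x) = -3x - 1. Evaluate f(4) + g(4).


f(4) = 1
g(4) = -13
Sum = -12

-12


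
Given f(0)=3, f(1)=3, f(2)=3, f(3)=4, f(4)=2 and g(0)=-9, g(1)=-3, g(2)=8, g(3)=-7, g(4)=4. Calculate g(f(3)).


f(3) = 4
g(4) = 4

4


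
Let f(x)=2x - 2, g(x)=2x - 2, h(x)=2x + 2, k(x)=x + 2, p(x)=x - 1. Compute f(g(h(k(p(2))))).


26


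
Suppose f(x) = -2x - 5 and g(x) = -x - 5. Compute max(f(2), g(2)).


f(2) = -9
g(2) = -7
max = -7

-7


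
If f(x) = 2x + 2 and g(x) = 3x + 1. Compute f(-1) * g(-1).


f(-1) = 0
g(-1) = -2
Product = 0

0


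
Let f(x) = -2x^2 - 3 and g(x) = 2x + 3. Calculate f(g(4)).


g(4) = 11
f(11) = (-2)*(11)^2 - 3 = -245

-245


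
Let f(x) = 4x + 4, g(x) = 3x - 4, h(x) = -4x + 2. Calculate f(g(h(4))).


h(4) = -14
g(-14) = -46
f(-46) = -180

-180


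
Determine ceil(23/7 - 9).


-5


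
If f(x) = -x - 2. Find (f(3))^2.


f(3) = -5
(-5)^2 = 25

25


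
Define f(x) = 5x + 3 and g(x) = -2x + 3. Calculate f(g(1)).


8


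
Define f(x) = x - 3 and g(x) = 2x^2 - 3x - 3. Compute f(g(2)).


g(2) = -1
f(-1) = -4

-4


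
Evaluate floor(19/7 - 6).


19/7 = 2.7143
2.7143 - 6 = -3.2857
floor(-3.2857) = -4

-4


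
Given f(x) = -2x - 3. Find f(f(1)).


7


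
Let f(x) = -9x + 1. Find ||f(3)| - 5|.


f(3) = -26
|-26| = 26
|26 - 5| = 21

21


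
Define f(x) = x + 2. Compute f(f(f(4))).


f(4) = 6
f(6) = 8
f(8) = 10

10


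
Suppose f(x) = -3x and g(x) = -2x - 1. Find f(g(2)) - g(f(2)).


f(g(2)) = 15
g(f(2)) = 11
Difference = 4

4


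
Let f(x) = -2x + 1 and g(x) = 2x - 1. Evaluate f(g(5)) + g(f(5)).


-36


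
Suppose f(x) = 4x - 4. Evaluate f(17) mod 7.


1


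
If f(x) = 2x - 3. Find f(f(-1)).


f(-1) = -5
f(-5) = -13

-13


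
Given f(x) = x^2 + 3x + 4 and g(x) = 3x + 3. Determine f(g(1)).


g(1) = 6
f(6) = 1*(6)^2 + 3*(6) + 4 = 58

58


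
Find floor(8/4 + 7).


8/4 = 2
2 + 7 = 9
floor(9) = 9

9


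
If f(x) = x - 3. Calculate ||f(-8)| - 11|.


f(-8) = -11
|-11| = 11
|11 - 11| = 0

0


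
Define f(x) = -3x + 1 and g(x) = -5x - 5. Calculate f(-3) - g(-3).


f(-3) = 10
g(-3) = 10
Difference = 0

0


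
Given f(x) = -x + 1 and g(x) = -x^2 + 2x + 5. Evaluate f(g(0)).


g(0) = 5
f(5) = -4

-4


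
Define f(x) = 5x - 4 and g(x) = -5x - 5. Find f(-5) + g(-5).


f(-5) = -29
g(-5) = 20
Sum = -9

-9


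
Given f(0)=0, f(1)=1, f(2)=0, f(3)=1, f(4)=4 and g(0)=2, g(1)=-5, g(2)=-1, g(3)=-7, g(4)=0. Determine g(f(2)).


f(2) = 0
g(0) = 2

2


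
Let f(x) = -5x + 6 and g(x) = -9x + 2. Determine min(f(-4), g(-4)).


f(-4) = 26
g(-4) = 38
min = 26

26


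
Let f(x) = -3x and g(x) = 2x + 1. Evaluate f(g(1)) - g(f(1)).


-4


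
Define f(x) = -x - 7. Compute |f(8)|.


f(8) = -15
|-15| = 15

15


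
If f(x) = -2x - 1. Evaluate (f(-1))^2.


f(-1) = 1
(1)^2 = 1

1


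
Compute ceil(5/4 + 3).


5


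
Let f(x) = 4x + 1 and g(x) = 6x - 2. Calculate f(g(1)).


g(1) = 4
f(4) = 17

17


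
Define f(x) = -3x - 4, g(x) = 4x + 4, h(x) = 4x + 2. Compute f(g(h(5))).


h(5) = 22
g(22) = 92
f(92) = -280

-280


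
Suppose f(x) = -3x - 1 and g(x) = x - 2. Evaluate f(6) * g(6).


f(6) = -19
g(6) = 4
Product = -76

-76


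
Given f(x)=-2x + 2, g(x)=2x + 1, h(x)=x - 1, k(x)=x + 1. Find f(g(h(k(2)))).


k(2) = 3
h(3) = 2
g(2) = 5
f(5) = -8

-8


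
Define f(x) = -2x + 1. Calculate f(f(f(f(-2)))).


f(-2) = 5
f(5) = -9
f(-9) = 19
f(19) = -37

-37


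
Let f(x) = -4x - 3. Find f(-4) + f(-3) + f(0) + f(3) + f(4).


f(-4) = 13
f(-3) = 9
f(0) = -3
f(3) = -15
f(4) = -19
Sum = -15

-15
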